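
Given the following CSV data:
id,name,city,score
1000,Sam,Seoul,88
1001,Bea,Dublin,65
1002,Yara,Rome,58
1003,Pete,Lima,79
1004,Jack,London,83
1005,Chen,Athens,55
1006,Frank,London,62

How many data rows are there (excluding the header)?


Counting rows (excluding header):
Header: id,name,city,score
Data rows: 7

ANSWER: 7


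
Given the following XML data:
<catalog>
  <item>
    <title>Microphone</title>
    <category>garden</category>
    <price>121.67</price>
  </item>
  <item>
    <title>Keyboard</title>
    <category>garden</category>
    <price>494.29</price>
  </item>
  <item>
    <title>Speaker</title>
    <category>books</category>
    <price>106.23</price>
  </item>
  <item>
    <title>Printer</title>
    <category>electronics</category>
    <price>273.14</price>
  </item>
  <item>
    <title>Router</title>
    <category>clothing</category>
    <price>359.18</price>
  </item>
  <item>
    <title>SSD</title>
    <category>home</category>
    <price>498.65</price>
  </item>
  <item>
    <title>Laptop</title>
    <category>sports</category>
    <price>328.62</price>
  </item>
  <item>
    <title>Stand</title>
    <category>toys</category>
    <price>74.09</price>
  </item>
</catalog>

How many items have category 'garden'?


Scanning <item> elements for <category>garden</category>:
  Item 1: Microphone -> MATCH
  Item 2: Keyboard -> MATCH
Count: 2

ANSWER: 2


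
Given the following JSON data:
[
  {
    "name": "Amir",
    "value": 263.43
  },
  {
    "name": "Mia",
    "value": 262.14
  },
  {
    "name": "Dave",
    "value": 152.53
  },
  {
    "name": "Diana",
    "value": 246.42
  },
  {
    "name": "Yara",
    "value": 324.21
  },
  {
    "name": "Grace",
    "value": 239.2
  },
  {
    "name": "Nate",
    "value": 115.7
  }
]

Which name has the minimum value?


Comparing values:
  Amir: 263.43
  Mia: 262.14
  Dave: 152.53
  Diana: 246.42
  Yara: 324.21
  Grace: 239.2
  Nate: 115.7
Minimum: Nate (115.7)

ANSWER: Nate


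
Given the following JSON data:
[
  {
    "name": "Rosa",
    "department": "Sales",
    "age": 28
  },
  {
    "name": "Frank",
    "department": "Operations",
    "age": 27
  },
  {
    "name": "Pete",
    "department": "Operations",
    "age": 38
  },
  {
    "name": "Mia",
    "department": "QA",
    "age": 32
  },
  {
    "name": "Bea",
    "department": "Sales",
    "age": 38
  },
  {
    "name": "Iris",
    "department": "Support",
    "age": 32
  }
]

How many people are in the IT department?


Scanning records for department = IT
  No matches found
Count: 0

ANSWER: 0


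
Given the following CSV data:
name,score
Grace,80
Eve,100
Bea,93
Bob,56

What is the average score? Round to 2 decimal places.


Scores: 80, 100, 93, 56
Sum = 329
Count = 4
Average = 329 / 4 = 82.25

ANSWER: 82.25


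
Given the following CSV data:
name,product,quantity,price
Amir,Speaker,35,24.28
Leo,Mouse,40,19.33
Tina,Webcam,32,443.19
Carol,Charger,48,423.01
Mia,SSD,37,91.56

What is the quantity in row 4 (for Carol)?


Row 4: Carol
Column 'quantity' = 48

ANSWER: 48


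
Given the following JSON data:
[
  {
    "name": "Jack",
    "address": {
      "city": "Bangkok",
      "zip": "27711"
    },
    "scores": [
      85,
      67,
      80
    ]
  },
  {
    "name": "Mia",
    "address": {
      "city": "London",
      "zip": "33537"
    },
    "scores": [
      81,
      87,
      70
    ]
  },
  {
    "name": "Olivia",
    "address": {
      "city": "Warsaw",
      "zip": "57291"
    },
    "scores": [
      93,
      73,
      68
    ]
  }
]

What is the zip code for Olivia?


Path: records[2].address.zip
Value: 57291

ANSWER: 57291


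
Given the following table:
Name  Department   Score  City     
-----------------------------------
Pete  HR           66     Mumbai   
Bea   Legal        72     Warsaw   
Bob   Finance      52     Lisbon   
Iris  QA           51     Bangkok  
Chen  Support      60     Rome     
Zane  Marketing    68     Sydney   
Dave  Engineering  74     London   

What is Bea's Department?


Row 2: Bea
Department = Legal

ANSWER: Legal


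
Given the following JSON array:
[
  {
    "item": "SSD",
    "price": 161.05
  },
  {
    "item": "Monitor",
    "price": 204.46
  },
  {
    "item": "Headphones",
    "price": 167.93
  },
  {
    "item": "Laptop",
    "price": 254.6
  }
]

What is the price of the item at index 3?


Array index 3 -> Laptop
price = 254.6

ANSWER: 254.6


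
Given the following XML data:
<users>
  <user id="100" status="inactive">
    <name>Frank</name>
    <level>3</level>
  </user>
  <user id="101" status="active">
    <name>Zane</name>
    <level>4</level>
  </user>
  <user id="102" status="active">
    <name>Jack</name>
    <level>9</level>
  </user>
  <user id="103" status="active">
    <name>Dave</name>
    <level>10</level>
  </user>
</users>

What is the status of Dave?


Finding user with name = Dave
user id="103" status="active"

ANSWER: active


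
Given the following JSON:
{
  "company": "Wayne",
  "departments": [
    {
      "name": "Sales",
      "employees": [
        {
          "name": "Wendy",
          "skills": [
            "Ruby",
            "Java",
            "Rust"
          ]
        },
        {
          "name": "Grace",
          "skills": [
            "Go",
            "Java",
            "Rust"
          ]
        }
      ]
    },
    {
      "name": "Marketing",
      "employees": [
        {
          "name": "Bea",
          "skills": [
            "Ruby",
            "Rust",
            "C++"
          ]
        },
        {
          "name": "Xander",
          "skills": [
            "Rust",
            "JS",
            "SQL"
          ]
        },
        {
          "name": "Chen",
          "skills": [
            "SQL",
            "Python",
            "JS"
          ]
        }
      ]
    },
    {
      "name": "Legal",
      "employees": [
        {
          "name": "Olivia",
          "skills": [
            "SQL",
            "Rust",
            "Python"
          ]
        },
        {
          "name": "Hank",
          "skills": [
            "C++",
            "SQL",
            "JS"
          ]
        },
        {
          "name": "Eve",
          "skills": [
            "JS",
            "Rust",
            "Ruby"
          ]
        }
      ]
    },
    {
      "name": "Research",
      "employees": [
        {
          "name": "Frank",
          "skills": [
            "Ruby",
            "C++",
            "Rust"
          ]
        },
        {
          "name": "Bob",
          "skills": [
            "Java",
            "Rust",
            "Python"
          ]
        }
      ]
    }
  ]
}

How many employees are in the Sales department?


Path: departments[0].employees
Count: 2

ANSWER: 2


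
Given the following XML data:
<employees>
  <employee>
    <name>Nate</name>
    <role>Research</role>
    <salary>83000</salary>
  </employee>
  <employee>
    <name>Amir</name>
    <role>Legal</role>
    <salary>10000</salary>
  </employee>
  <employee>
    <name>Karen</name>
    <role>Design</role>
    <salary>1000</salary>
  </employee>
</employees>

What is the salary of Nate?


Searching for <employee> with <name>Nate</name>
Found at position 1
<salary>83000</salary>

ANSWER: 83000


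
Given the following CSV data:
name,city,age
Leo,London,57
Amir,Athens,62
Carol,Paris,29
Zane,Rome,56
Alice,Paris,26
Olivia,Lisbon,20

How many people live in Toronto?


Scanning city column for 'Toronto':
Total matches: 0

ANSWER: 0


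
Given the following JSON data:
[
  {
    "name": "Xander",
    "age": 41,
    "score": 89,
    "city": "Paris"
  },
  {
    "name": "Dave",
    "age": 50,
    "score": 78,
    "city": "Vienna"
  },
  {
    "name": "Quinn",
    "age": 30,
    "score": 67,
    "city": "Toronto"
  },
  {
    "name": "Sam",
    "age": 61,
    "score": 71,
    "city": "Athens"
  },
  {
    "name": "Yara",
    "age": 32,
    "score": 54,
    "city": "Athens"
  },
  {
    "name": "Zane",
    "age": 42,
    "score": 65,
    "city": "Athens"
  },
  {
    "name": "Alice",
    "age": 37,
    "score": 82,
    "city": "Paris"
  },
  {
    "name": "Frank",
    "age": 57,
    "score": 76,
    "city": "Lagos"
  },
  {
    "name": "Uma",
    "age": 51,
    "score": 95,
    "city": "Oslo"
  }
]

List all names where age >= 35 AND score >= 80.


Checking both conditions:
  Xander (age=41, score=89) -> YES
  Dave (age=50, score=78) -> no
  Quinn (age=30, score=67) -> no
  Sam (age=61, score=71) -> no
  Yara (age=32, score=54) -> no
  Zane (age=42, score=65) -> no
  Alice (age=37, score=82) -> YES
  Frank (age=57, score=76) -> no
  Uma (age=51, score=95) -> YES


ANSWER: Xander, Alice, Uma


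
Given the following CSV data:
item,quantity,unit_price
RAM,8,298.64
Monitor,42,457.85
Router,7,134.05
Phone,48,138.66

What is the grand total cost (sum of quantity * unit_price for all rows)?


Computing row totals:
  RAM: 8 * 298.64 = 2389.12
  Monitor: 42 * 457.85 = 19229.7
  Router: 7 * 134.05 = 938.35
  Phone: 48 * 138.66 = 6655.68
Grand total = 2389.12 + 19229.7 + 938.35 + 6655.68 = 29212.85

ANSWER: 29212.85


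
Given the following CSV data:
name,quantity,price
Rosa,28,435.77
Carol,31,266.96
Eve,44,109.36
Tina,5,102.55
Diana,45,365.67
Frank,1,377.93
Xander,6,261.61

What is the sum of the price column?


Values in 'price' column:
  Row 1: 435.77
  Row 2: 266.96
  Row 3: 109.36
  Row 4: 102.55
  Row 5: 365.67
  Row 6: 377.93
  Row 7: 261.61
Sum = 435.77 + 266.96 + 109.36 + 102.55 + 365.67 + 377.93 + 261.61 = 1919.85

ANSWER: 1919.85


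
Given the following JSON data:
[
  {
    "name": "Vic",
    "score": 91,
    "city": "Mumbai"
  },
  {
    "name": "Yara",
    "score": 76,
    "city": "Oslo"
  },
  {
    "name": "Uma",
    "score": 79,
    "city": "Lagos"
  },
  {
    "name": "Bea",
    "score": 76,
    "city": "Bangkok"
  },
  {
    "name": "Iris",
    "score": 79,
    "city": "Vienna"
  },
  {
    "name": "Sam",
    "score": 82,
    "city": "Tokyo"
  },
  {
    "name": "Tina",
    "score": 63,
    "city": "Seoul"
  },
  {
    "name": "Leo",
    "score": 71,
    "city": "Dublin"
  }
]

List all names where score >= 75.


Filtering records where score >= 75:
  Vic (score=91) -> YES
  Yara (score=76) -> YES
  Uma (score=79) -> YES
  Bea (score=76) -> YES
  Iris (score=79) -> YES
  Sam (score=82) -> YES
  Tina (score=63) -> no
  Leo (score=71) -> no


ANSWER: Vic, Yara, Uma, Bea, Iris, Sam


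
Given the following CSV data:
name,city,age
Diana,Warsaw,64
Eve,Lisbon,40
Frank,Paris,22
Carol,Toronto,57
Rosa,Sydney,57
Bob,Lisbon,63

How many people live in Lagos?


Scanning city column for 'Lagos':
Total matches: 0

ANSWER: 0


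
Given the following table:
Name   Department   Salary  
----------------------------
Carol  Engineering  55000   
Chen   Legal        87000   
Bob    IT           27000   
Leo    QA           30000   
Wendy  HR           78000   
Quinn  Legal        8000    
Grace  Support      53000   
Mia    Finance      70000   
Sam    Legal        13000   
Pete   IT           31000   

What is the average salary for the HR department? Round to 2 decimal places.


HR department members:
  Wendy: 78000
Sum = 78000
Count = 1
Average = 78000 / 1 = 78000.00

ANSWER: 78000.00


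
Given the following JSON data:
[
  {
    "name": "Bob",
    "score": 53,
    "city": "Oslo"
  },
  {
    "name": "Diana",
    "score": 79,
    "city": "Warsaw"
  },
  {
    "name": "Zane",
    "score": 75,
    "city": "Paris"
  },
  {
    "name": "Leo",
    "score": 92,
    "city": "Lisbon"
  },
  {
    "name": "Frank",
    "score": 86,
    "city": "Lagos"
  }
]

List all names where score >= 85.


Filtering records where score >= 85:
  Bob (score=53) -> no
  Diana (score=79) -> no
  Zane (score=75) -> no
  Leo (score=92) -> YES
  Frank (score=86) -> YES


ANSWER: Leo, Frank


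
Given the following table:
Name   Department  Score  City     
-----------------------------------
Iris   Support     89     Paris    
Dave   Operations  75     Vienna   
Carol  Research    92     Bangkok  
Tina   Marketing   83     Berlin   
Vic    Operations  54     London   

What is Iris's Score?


Row 1: Iris
Score = 89

ANSWER: 89


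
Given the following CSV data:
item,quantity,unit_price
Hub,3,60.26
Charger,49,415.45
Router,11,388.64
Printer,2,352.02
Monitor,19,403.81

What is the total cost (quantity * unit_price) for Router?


Row: Router
quantity = 11
unit_price = 388.64
total = 11 * 388.64 = 4275.04

ANSWER: 4275.04


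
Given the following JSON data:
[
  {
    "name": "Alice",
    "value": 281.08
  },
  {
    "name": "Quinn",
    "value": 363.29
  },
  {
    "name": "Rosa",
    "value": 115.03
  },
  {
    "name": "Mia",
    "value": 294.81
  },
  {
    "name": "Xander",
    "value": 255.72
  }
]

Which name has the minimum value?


Comparing values:
  Alice: 281.08
  Quinn: 363.29
  Rosa: 115.03
  Mia: 294.81
  Xander: 255.72
Minimum: Rosa (115.03)

ANSWER: Rosa


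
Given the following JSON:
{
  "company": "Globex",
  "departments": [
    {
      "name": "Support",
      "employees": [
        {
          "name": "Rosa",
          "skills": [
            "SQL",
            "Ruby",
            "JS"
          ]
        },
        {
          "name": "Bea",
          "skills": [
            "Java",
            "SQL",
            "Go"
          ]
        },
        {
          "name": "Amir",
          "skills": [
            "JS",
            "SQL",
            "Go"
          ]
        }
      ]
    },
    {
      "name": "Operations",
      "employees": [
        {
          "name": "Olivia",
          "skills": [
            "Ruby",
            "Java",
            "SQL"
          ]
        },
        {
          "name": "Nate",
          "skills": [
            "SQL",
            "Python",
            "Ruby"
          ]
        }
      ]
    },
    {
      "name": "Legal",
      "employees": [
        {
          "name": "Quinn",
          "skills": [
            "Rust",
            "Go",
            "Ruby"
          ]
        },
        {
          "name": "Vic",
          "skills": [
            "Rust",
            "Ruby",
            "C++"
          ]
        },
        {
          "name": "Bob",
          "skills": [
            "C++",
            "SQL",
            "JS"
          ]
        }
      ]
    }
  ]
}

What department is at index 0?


Path: departments[0].name
Value: Support

ANSWER: Support


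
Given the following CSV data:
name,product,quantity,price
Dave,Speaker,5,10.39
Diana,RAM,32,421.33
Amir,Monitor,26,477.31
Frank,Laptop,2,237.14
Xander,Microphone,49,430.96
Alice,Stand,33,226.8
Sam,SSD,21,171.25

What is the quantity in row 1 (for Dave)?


Row 1: Dave
Column 'quantity' = 5

ANSWER: 5


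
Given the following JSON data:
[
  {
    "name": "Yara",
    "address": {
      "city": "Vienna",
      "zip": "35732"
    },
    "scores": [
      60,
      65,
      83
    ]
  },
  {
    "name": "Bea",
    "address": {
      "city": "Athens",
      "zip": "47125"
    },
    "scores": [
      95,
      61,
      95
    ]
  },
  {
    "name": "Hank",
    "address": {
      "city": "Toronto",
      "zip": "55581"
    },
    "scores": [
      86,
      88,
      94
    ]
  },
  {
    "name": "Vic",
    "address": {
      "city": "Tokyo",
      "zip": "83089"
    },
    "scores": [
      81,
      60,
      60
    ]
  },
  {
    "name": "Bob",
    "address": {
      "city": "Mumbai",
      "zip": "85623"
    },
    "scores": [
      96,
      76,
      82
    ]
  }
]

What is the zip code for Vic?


Path: records[3].address.zip
Value: 83089

ANSWER: 83089


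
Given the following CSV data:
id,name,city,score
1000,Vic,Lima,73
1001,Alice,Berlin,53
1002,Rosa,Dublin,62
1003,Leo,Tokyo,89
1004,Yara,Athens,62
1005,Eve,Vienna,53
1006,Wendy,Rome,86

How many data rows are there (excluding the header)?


Counting rows (excluding header):
Header: id,name,city,score
Data rows: 7

ANSWER: 7


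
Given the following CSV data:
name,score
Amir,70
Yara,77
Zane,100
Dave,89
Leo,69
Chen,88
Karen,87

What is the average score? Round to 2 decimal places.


Scores: 70, 77, 100, 89, 69, 88, 87
Sum = 580
Count = 7
Average = 580 / 7 = 82.86

ANSWER: 82.86


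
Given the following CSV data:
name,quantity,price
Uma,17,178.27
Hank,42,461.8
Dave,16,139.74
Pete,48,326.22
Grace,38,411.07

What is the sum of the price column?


Values in 'price' column:
  Row 1: 178.27
  Row 2: 461.8
  Row 3: 139.74
  Row 4: 326.22
  Row 5: 411.07
Sum = 178.27 + 461.8 + 139.74 + 326.22 + 411.07 = 1517.1

ANSWER: 1517.1


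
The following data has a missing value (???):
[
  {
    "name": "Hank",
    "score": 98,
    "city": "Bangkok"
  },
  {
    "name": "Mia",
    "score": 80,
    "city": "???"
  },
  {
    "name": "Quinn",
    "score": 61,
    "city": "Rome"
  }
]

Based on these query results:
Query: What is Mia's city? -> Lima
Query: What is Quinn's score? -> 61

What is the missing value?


The missing value is Mia's city
From query: Mia's city = Lima

ANSWER: Lima


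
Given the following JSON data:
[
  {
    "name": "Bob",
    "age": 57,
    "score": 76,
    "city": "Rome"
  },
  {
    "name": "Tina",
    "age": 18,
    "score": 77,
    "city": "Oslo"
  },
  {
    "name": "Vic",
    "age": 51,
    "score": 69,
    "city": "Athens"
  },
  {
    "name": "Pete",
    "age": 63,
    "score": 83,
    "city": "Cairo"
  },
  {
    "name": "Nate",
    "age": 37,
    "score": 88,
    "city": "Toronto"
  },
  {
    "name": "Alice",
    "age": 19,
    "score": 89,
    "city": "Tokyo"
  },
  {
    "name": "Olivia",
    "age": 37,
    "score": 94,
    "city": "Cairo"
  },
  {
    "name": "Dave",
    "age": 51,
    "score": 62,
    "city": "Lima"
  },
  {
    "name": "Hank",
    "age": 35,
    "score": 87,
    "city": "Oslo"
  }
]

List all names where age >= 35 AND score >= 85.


Checking both conditions:
  Bob (age=57, score=76) -> no
  Tina (age=18, score=77) -> no
  Vic (age=51, score=69) -> no
  Pete (age=63, score=83) -> no
  Nate (age=37, score=88) -> YES
  Alice (age=19, score=89) -> no
  Olivia (age=37, score=94) -> YES
  Dave (age=51, score=62) -> no
  Hank (age=35, score=87) -> YES


ANSWER: Nate, Olivia, Hank


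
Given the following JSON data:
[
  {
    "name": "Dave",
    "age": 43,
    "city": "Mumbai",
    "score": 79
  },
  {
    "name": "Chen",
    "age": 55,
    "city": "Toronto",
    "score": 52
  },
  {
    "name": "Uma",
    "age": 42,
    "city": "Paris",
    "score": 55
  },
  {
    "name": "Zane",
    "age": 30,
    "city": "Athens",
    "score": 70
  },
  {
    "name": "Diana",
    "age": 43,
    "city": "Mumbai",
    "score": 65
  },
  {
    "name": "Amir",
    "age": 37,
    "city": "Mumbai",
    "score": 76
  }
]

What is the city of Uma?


Looking up record where name = Uma
Record index: 2
Field 'city' = Paris

ANSWER: Paris


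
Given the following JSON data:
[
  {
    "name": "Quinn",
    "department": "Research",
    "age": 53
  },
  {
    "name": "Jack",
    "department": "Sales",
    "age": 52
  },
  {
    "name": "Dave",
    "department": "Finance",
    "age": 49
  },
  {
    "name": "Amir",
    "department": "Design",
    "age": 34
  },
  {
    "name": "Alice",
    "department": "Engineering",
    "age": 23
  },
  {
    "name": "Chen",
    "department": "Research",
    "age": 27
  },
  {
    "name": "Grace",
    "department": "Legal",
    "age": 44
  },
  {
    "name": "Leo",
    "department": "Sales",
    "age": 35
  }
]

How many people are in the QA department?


Scanning records for department = QA
  No matches found
Count: 0

ANSWER: 0


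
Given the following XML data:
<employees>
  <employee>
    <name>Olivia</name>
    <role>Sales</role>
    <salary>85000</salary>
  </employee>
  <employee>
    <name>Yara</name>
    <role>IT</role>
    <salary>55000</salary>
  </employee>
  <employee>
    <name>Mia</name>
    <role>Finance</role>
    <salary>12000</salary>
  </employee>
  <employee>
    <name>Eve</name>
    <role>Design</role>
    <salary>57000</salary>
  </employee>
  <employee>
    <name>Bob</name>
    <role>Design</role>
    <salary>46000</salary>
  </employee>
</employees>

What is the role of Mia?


Searching for <employee> with <name>Mia</name>
Found at position 3
<role>Finance</role>

ANSWER: Finance


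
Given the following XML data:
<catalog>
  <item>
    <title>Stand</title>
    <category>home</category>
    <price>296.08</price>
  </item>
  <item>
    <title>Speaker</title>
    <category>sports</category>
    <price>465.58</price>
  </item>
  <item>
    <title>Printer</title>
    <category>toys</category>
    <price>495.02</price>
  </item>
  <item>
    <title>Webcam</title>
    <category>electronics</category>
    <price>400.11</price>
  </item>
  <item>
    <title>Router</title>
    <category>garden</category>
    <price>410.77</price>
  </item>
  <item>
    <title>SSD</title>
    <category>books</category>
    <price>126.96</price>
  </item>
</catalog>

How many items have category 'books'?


Scanning <item> elements for <category>books</category>:
  Item 6: SSD -> MATCH
Count: 1

ANSWER: 1


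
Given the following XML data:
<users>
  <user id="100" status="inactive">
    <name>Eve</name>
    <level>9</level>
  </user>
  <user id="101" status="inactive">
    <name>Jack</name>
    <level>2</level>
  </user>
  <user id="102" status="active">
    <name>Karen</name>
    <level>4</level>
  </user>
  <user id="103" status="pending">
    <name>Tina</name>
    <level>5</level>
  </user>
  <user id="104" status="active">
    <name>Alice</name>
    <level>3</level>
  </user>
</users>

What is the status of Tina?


Finding user with name = Tina
user id="103" status="pending"

ANSWER: pending


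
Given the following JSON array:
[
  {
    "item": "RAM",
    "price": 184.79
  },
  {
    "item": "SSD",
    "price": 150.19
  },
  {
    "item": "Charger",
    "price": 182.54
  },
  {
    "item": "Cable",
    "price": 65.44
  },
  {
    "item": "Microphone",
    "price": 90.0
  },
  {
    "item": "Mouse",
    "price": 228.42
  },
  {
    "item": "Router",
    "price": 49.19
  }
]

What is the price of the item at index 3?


Array index 3 -> Cable
price = 65.44

ANSWER: 65.44


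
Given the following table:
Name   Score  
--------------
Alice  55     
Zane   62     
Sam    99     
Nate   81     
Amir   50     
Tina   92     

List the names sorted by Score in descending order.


Sorting by Score (descending):
  Sam: 99
  Tina: 92
  Nate: 81
  Zane: 62
  Alice: 55
  Amir: 50


ANSWER: Sam, Tina, Nate, Zane, Alice, Amir


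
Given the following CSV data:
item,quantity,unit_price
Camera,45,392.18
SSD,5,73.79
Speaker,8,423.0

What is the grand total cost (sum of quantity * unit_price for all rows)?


Computing row totals:
  Camera: 45 * 392.18 = 17648.1
  SSD: 5 * 73.79 = 368.95
  Speaker: 8 * 423.0 = 3384.0
Grand total = 17648.1 + 368.95 + 3384.0 = 21401.05

ANSWER: 21401.05


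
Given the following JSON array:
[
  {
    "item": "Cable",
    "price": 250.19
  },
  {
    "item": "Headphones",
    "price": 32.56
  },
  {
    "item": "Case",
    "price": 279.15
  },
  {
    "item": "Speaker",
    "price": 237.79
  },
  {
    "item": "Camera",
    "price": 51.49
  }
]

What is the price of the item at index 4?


Array index 4 -> Camera
price = 51.49

ANSWER: 51.49


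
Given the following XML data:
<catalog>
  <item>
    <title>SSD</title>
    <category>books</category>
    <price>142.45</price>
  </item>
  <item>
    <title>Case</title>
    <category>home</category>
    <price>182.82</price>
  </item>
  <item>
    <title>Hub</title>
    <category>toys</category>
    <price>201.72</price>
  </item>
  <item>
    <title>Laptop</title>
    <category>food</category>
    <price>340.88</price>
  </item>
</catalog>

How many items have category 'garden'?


Scanning <item> elements for <category>garden</category>:
Count: 0

ANSWER: 0


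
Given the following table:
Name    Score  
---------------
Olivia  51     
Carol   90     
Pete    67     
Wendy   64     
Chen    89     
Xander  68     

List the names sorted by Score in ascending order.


Sorting by Score (ascending):
  Olivia: 51
  Wendy: 64
  Pete: 67
  Xander: 68
  Chen: 89
  Carol: 90


ANSWER: Olivia, Wendy, Pete, Xander, Chen, Carol


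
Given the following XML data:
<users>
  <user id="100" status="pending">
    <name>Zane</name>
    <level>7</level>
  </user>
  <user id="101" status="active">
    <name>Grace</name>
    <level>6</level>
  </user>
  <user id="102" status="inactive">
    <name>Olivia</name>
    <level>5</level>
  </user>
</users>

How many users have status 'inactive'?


Counting users with status='inactive':
  Olivia (id=102) -> MATCH
Count: 1

ANSWER: 1


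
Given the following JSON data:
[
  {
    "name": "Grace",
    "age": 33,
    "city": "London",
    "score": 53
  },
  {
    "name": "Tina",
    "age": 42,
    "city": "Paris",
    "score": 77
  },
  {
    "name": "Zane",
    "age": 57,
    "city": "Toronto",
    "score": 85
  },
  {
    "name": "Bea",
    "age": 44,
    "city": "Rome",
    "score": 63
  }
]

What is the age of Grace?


Looking up record where name = Grace
Record index: 0
Field 'age' = 33

ANSWER: 33


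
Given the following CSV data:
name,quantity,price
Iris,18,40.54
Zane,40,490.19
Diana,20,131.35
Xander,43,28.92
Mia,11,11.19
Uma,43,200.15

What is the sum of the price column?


Values in 'price' column:
  Row 1: 40.54
  Row 2: 490.19
  Row 3: 131.35
  Row 4: 28.92
  Row 5: 11.19
  Row 6: 200.15
Sum = 40.54 + 490.19 + 131.35 + 28.92 + 11.19 + 200.15 = 902.34

ANSWER: 902.34


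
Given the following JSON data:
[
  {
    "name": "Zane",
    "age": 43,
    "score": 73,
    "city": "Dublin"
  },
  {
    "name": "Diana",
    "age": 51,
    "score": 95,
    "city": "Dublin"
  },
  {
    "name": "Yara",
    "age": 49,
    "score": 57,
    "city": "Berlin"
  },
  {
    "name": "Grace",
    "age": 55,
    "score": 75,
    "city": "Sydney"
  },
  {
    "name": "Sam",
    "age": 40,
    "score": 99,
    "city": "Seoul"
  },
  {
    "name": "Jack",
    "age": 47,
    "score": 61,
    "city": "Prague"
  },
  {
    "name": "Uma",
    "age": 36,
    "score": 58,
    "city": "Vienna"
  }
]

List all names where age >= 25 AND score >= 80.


Checking both conditions:
  Zane (age=43, score=73) -> no
  Diana (age=51, score=95) -> YES
  Yara (age=49, score=57) -> no
  Grace (age=55, score=75) -> no
  Sam (age=40, score=99) -> YES
  Jack (age=47, score=61) -> no
  Uma (age=36, score=58) -> no


ANSWER: Diana, Sam


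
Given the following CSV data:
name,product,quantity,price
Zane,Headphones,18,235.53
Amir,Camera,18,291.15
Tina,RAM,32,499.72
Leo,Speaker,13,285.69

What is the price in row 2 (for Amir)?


Row 2: Amir
Column 'price' = 291.15

ANSWER: 291.15


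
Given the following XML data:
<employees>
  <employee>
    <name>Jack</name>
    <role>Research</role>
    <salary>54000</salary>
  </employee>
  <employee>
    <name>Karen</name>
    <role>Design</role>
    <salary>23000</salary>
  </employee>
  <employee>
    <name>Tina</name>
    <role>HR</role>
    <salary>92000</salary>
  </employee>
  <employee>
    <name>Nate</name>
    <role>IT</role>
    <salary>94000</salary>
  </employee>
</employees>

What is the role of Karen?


Searching for <employee> with <name>Karen</name>
Found at position 2
<role>Design</role>

ANSWER: Design


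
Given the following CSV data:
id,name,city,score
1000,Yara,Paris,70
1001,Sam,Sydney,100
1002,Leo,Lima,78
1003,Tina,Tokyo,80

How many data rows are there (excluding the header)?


Counting rows (excluding header):
Header: id,name,city,score
Data rows: 4

ANSWER: 4


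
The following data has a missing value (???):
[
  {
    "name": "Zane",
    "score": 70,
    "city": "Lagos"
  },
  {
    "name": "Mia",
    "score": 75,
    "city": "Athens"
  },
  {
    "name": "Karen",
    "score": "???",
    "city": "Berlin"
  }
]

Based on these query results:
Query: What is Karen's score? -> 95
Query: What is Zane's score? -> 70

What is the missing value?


The missing value is Karen's score
From query: Karen's score = 95

ANSWER: 95


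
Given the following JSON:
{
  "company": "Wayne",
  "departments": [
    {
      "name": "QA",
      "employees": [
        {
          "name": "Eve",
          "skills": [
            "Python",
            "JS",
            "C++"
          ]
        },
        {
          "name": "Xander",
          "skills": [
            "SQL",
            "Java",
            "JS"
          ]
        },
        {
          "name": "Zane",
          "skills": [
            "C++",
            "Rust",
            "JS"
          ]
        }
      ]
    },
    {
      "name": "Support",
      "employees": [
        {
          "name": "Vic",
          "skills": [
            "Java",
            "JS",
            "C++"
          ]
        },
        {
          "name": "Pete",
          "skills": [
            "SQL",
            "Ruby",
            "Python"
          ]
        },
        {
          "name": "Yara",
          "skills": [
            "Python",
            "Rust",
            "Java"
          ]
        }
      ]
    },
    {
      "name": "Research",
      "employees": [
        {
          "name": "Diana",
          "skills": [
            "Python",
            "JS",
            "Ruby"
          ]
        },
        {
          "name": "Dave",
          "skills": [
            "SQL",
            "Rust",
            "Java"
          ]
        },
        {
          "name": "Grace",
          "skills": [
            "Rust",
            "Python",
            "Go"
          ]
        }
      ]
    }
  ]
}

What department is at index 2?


Path: departments[2].name
Value: Research

ANSWER: Research


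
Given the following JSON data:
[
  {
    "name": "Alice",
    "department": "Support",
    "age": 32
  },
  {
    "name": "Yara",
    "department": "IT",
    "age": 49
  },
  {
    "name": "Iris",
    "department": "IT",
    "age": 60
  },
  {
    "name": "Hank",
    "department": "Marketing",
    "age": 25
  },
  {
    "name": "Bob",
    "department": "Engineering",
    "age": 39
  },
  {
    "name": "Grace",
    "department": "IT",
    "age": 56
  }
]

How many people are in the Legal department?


Scanning records for department = Legal
  No matches found
Count: 0

ANSWER: 0


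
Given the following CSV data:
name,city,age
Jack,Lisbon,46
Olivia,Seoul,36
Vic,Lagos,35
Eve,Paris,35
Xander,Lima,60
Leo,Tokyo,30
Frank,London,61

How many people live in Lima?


Scanning city column for 'Lima':
  Row 5: Xander -> MATCH
Total matches: 1

ANSWER: 1


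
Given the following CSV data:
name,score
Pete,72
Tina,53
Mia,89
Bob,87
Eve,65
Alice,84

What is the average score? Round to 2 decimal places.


Scores: 72, 53, 89, 87, 65, 84
Sum = 450
Count = 6
Average = 450 / 6 = 75.00

ANSWER: 75.00


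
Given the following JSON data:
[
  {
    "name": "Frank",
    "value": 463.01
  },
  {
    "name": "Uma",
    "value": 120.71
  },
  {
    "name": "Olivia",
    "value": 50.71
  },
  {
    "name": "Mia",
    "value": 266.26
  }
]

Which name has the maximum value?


Comparing values:
  Frank: 463.01
  Uma: 120.71
  Olivia: 50.71
  Mia: 266.26
Maximum: Frank (463.01)

ANSWER: Frank


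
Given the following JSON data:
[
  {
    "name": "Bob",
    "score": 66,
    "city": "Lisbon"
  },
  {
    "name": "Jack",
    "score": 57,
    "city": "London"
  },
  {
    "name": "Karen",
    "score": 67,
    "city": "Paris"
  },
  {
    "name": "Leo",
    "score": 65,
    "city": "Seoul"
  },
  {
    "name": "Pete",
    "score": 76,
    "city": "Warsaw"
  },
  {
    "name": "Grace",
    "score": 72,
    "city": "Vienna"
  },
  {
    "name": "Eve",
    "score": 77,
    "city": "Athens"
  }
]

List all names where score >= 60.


Filtering records where score >= 60:
  Bob (score=66) -> YES
  Jack (score=57) -> no
  Karen (score=67) -> YES
  Leo (score=65) -> YES
  Pete (score=76) -> YES
  Grace (score=72) -> YES
  Eve (score=77) -> YES


ANSWER: Bob, Karen, Leo, Pete, Grace, Eve


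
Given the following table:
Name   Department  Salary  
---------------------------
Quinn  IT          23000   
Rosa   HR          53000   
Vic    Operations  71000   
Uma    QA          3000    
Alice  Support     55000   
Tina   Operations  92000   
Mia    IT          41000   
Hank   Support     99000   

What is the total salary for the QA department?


QA department members:
  Uma: 3000
Total = 3000 = 3000

ANSWER: 3000


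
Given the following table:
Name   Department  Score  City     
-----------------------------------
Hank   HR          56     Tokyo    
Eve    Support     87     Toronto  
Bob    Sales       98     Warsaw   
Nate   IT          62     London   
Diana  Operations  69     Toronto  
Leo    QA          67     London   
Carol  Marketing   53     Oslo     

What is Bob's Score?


Row 3: Bob
Score = 98

ANSWER: 98


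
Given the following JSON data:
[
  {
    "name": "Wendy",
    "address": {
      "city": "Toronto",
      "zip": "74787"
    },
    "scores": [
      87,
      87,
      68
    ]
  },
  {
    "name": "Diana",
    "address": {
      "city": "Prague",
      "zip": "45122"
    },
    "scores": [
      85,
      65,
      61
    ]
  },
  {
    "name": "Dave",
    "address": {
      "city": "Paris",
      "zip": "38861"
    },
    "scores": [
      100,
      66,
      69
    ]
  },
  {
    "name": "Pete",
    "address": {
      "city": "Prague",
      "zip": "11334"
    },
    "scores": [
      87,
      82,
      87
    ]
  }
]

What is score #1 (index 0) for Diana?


Path: records[1].scores[0]
Value: 85

ANSWER: 85


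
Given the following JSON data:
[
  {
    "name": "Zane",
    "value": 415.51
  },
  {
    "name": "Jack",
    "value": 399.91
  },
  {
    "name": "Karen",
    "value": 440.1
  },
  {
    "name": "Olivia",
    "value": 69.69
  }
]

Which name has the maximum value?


Comparing values:
  Zane: 415.51
  Jack: 399.91
  Karen: 440.1
  Olivia: 69.69
Maximum: Karen (440.1)

ANSWER: Karen


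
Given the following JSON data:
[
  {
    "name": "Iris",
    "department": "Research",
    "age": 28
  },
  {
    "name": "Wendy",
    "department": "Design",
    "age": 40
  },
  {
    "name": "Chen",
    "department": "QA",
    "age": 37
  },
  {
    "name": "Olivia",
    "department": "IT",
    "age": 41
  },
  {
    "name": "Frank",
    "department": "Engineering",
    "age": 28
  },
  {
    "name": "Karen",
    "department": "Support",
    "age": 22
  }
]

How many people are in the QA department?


Scanning records for department = QA
  Record 2: Chen
Count: 1

ANSWER: 1


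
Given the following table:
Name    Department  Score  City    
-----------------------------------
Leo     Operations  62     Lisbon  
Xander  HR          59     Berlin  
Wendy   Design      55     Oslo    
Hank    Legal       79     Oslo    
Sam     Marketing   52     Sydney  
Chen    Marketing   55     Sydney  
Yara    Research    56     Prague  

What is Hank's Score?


Row 4: Hank
Score = 79

ANSWER: 79


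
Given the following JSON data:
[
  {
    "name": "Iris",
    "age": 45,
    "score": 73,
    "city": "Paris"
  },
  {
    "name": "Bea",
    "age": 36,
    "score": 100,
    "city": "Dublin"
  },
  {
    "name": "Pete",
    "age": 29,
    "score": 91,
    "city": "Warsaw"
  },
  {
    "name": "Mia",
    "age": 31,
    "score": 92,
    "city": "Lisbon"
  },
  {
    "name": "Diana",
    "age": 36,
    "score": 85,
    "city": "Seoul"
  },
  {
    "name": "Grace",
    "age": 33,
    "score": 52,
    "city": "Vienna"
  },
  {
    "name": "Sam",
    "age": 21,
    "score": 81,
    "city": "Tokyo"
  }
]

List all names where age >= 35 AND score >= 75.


Checking both conditions:
  Iris (age=45, score=73) -> no
  Bea (age=36, score=100) -> YES
  Pete (age=29, score=91) -> no
  Mia (age=31, score=92) -> no
  Diana (age=36, score=85) -> YES
  Grace (age=33, score=52) -> no
  Sam (age=21, score=81) -> no


ANSWER: Bea, Diana


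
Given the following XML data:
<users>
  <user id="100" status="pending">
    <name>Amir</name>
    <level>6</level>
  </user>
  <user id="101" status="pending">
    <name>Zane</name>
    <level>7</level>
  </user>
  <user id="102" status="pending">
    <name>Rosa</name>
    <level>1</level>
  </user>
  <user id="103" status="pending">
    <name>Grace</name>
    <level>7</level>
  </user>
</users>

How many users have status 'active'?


Counting users with status='active':
Count: 0

ANSWER: 0


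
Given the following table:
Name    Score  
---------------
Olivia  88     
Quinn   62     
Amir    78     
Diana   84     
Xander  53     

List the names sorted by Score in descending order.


Sorting by Score (descending):
  Olivia: 88
  Diana: 84
  Amir: 78
  Quinn: 62
  Xander: 53


ANSWER: Olivia, Diana, Amir, Quinn, Xander


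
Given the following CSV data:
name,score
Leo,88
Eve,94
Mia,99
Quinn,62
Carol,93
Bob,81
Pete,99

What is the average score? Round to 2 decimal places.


Scores: 88, 94, 99, 62, 93, 81, 99
Sum = 616
Count = 7
Average = 616 / 7 = 88.00

ANSWER: 88.00


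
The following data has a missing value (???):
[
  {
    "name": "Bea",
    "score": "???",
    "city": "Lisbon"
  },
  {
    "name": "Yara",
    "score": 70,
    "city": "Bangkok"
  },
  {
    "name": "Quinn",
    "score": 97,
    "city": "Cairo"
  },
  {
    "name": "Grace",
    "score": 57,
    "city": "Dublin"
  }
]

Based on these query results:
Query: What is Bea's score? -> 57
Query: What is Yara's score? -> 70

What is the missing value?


The missing value is Bea's score
From query: Bea's score = 57

ANSWER: 57


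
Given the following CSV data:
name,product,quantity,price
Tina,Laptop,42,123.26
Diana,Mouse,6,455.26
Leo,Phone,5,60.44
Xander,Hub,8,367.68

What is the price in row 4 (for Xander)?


Row 4: Xander
Column 'price' = 367.68

ANSWER: 367.68


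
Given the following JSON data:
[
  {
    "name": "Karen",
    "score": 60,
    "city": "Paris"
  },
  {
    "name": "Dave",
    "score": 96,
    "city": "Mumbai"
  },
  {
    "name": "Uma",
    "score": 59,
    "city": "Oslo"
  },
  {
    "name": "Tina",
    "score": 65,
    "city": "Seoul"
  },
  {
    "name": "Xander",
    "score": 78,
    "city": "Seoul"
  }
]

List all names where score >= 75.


Filtering records where score >= 75:
  Karen (score=60) -> no
  Dave (score=96) -> YES
  Uma (score=59) -> no
  Tina (score=65) -> no
  Xander (score=78) -> YES


ANSWER: Dave, Xander


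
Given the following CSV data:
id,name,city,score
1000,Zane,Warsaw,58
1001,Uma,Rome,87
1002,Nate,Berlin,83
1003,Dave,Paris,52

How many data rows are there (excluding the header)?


Counting rows (excluding header):
Header: id,name,city,score
Data rows: 4

ANSWER: 4


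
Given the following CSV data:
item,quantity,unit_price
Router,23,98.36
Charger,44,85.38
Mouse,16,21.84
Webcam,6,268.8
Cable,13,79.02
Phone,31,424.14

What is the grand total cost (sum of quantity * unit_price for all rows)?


Computing row totals:
  Router: 23 * 98.36 = 2262.28
  Charger: 44 * 85.38 = 3756.72
  Mouse: 16 * 21.84 = 349.44
  Webcam: 6 * 268.8 = 1612.8
  Cable: 13 * 79.02 = 1027.26
  Phone: 31 * 424.14 = 13148.34
Grand total = 2262.28 + 3756.72 + 349.44 + 1612.8 + 1027.26 + 13148.34 = 22156.84

ANSWER: 22156.84


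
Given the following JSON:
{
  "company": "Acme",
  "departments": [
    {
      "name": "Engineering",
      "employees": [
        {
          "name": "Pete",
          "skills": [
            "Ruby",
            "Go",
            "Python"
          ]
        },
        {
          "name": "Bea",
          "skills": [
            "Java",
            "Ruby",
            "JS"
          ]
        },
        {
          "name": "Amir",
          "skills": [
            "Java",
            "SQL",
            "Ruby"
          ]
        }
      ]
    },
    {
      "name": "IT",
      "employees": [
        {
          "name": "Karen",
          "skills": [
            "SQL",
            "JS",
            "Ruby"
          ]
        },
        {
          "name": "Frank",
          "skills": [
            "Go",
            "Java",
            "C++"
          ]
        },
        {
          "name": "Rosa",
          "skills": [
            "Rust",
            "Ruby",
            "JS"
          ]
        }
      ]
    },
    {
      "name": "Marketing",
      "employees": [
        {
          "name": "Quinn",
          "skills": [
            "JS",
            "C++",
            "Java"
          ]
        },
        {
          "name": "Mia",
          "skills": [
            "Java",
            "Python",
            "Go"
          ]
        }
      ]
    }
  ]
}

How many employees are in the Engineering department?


Path: departments[0].employees
Count: 3

ANSWER: 3
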